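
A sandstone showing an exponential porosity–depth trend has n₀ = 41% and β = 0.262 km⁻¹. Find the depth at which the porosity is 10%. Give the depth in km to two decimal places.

5.39 km

Invert Athy's law: Z = ln(n₀/n) / β
Z = ln(0.41/0.1) / 0.262 = ln(4.1) / 0.262 = 1.4110 / 0.262 = 5.385 km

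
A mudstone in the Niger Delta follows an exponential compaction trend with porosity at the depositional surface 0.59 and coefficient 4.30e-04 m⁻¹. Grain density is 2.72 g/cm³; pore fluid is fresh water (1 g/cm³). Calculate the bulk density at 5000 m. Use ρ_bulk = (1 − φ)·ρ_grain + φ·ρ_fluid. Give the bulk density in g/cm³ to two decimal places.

2.60 g/cm³

Working in km (1 km = 1000 m; β in km⁻¹ = β in m⁻¹ × 1000):
Porosity at depth: phi = 0.59·exp(−0.43×5) = 0.59×0.1165 = 0.0687
Bulk density: ρ_b = (1−phi)ρ_g + phi·ρ_f = 0.9313×2.72 + 0.0687×1
       = 2.533 + 0.069 = 2.602 g/cm³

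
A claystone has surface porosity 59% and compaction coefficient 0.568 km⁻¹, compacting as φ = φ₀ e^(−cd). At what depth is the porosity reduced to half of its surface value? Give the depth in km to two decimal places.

1.22 km

φ/φ₀ = 1/2 ⇒ exp(−c·d) = 1/2 ⇒ d = ln(2) / c
d = 0.6931 / 0.568 = 1.220 km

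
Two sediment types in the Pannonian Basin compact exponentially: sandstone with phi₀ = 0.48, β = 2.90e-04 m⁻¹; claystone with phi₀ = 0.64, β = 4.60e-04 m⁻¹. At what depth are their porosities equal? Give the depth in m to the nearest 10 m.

1690 m

Working in km (1 km = 1000 m; β in km⁻¹ = β in m⁻¹ × 1000):
Set phi₀ₐ e^(−βₐz) = phi₀ᵦ e^(−βᵦz) ⇒ ln(phi₀ₐ/phi₀ᵦ) = (βₐ − βᵦ)·z
z = ln(0.48/0.64) / (0.29 − 0.46) = -0.2877 / -0.17 = 1.692 km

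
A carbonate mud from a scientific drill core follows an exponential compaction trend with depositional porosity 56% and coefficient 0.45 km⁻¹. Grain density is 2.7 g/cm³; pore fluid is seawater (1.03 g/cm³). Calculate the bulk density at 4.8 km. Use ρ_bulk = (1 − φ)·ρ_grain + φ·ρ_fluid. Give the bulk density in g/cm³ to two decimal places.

Porosity at depth: n = 0.56·exp(−0.45×4.8) = 0.56×0.1153 = 0.0646
Bulk density: ρ_b = (1−n)ρ_g + n·ρ_f = 0.9354×2.7 + 0.0646×1.03
       = 2.526 + 0.067 = 2.592 g/cm³

2.59 g/cm³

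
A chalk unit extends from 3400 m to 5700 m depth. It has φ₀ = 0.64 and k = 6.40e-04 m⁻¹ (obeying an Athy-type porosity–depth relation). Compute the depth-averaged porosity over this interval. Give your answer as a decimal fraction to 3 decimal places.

Working in km (1 km = 1000 m; k in km⁻¹ = k in m⁻¹ × 1000):
⟨φ⟩ = (1/(d₂−d₁)) ∫ φ₀ e^(−kd) dd = φ₀·(e^(−k·d₁) − e^(−k·d₂)) / (k·(d₂−d₁))
e^(−0.64×3.4) = 0.1135; e^(−0.64×5.7) = 0.0260
⟨φ⟩ = 0.64 × (0.1135 − 0.0260) / (0.64 × 2.3) = 0.64 × 0.0594 = 0.0380

0.038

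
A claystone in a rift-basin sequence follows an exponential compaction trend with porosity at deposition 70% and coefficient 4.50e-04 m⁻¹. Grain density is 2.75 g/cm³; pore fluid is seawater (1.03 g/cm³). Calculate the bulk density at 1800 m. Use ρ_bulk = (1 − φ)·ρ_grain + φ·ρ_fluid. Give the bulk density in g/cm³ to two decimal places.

Working in km (1 km = 1000 m; c in km⁻¹ = c in m⁻¹ × 1000):
Porosity at depth: φ = 0.7·exp(−0.45×1.8) = 0.7×0.4449 = 0.3114
Bulk density: ρ_b = (1−φ)ρ_g + φ·ρ_f = 0.6886×2.75 + 0.3114×1.03
       = 1.894 + 0.321 = 2.214 g/cm³

2.21 g/cm³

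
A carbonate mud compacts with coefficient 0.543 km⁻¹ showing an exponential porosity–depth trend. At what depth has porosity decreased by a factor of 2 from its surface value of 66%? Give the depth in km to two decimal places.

φ/φ₀ = 1/2 ⇒ exp(−k·d) = 1/2 ⇒ d = ln(2) / k
d = 0.6931 / 0.543 = 1.277 km

1.28 km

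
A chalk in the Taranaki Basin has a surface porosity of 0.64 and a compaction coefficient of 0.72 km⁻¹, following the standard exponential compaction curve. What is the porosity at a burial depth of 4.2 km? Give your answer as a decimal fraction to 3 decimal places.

0.031

n = n₀·exp(−β·z) = 0.64 × exp(−0.72 × 4.2) = 0.64 × exp(−3.024)
  = 0.64 × 0.0486 = 0.0311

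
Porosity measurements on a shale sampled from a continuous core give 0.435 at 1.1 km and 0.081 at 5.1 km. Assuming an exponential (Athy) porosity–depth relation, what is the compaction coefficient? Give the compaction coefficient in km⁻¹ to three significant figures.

0.420 km⁻¹

Athy: phi(d) = phi₀ e^(−kd) ⇒ phi₁/phi₂ = e^{k(d₂−d₁)} ⇒ k = ln(phi₁/phi₂)/(d₂−d₁)
k = ln(0.435/0.081) / (5.1 − 1.1) = ln(5.37) / 4 = 1.6809 / 4 = 0.4202 km⁻¹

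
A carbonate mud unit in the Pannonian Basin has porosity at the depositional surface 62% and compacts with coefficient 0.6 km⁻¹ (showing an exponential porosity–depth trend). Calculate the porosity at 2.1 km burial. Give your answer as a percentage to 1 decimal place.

17.6%

phi = phi₀·exp(−k·d) = 0.62 × exp(−0.6 × 2.1) = 0.62 × exp(−1.26)
  = 0.62 × 0.2837 = 0.1759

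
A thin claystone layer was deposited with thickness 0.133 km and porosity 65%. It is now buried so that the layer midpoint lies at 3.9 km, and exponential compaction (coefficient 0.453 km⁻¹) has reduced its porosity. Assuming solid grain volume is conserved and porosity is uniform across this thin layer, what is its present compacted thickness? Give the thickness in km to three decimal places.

Porosity at 3.9 km: phi = 0.65·exp(−0.453×3.9) = 0.1111
Solid-volume conservation: h(1−phi) = h₀(1−phi₀) ⇒ h = h₀·(1−phi₀)/(1−phi)
h = 0.133 × (1 − 0.65)/(1 − 0.1111) = 0.133 × 0.3937 = 0.0524 km

0.052 km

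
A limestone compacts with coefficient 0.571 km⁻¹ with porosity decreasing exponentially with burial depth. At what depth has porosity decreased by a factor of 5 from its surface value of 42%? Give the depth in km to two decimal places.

2.82 km

phi/phi₀ = 1/5 ⇒ exp(−β·z) = 1/5 ⇒ z = ln(5) / β
z = 1.6094 / 0.571 = 2.819 km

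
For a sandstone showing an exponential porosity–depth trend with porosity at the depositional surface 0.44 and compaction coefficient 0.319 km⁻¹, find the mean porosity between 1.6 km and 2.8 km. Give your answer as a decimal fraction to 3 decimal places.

⟨φ⟩ = (1/(z₂−z₁)) ∫ φ₀ e^(−βz) dz = φ₀·(e^(−β·z₁) − e^(−β·z₂)) / (β·(z₂−z₁))
e^(−0.319×1.6) = 0.6003; e^(−0.319×2.8) = 0.4093
⟨φ⟩ = 0.44 × (0.6003 − 0.4093) / (0.319 × 1.2) = 0.44 × 0.4987 = 0.2194

0.219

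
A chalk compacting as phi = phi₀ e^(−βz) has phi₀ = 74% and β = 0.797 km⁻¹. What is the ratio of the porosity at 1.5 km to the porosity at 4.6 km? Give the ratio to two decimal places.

phi(z₁)/phi(z₂) = e^(−β·z₁)/e^(−β·z₂) = e^{β(z₂−z₁)}
= exp(0.797 × 3.1) = exp(2.471) = 11.8307

11.83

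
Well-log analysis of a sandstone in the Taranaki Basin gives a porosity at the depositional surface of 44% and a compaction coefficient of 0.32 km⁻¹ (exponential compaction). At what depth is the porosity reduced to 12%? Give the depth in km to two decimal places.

4.06 km

Invert Athy's law: z = ln(φ₀/φ) / β
z = ln(0.44/0.12) / 0.32 = ln(3.667) / 0.32 = 1.2993 / 0.32 = 4.060 km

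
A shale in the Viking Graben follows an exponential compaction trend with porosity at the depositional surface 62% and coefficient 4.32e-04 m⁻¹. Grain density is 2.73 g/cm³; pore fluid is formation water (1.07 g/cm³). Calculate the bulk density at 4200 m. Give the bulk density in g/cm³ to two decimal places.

Working in km (1 km = 1000 m; c in km⁻¹ = c in m⁻¹ × 1000):
Porosity at depth: phi = 0.62·exp(−0.432×4.2) = 0.62×0.1629 = 0.1010
Bulk density: ρ_b = (1−phi)ρ_g + phi·ρ_f = 0.8990×2.73 + 0.1010×1.07
       = 2.454 + 0.108 = 2.562 g/cm³

2.56 g/cm³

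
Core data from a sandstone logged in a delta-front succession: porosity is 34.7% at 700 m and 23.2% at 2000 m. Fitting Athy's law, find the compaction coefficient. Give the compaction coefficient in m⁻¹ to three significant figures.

0.000310 m⁻¹

Working in km (1 km = 1000 m; β in km⁻¹ = β in m⁻¹ × 1000):
Athy: n(Z) = n₀ e^(−βZ) ⇒ n₁/n₂ = e^{β(Z₂−Z₁)} ⇒ β = ln(n₁/n₂)/(Z₂−Z₁)
β = ln(0.347/0.232) / (2 − 0.7) = ln(1.496) / 1.3 = 0.4026 / 1.3 = 0.3097 km⁻¹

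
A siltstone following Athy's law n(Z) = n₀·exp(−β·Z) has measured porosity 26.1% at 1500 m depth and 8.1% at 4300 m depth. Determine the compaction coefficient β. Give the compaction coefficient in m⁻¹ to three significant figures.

0.000418 m⁻¹

Working in km (1 km = 1000 m; β in km⁻¹ = β in m⁻¹ × 1000):
Athy: n(Z) = n₀ e^(−βZ) ⇒ n₁/n₂ = e^{β(Z₂−Z₁)} ⇒ β = ln(n₁/n₂)/(Z₂−Z₁)
β = ln(0.261/0.081) / (4.3 − 1.5) = ln(3.222) / 2.8 = 1.1701 / 2.8 = 0.4179 km⁻¹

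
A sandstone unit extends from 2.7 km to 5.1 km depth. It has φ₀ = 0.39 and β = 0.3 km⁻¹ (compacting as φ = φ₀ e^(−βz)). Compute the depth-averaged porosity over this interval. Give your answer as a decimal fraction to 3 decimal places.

⟨φ⟩ = (1/(z₂−z₁)) ∫ φ₀ e^(−βz) dz = φ₀·(e^(−β·z₁) − e^(−β·z₂)) / (β·(z₂−z₁))
e^(−0.3×2.7) = 0.4449; e^(−0.3×5.1) = 0.2165
⟨φ⟩ = 0.39 × (0.4449 − 0.2165) / (0.3 × 2.4) = 0.39 × 0.3171 = 0.1237

0.124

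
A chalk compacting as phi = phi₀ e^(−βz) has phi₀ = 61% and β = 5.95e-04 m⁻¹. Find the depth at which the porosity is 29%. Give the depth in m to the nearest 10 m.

1250 m

Working in km (1 km = 1000 m; β in km⁻¹ = β in m⁻¹ × 1000):
Invert Athy's law: z = ln(phi₀/phi) / β
z = ln(0.61/0.29) / 0.595 = ln(2.103) / 0.595 = 0.7436 / 0.595 = 1.250 km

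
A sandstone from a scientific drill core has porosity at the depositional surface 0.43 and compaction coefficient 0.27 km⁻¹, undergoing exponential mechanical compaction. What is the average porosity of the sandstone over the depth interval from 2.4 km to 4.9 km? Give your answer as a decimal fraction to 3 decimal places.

⟨n⟩ = (1/(Z₂−Z₁)) ∫ n₀ e^(−cZ) dZ = n₀·(e^(−c·Z₁) − e^(−c·Z₂)) / (c·(Z₂−Z₁))
e^(−0.27×2.4) = 0.5231; e^(−0.27×4.9) = 0.2663
⟨n⟩ = 0.43 × (0.5231 − 0.2663) / (0.27 × 2.5) = 0.43 × 0.3804 = 0.1636

0.164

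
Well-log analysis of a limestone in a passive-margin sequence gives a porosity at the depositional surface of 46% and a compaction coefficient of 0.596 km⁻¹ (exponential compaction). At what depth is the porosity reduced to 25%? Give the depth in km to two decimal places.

1.02 km

Invert Athy's law: d = ln(phi₀/phi) / c
d = ln(0.46/0.25) / 0.596 = ln(1.84) / 0.596 = 0.6098 / 0.596 = 1.023 km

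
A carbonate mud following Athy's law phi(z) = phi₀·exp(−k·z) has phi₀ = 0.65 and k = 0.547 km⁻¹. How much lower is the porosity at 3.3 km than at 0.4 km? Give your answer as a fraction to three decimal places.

phi(0.4) = 0.65·e^(−0.547×0.4) = 0.5223
phi(3.3) = 0.65·e^(−0.547×3.3) = 0.1069
Δphi = 0.5223 − 0.1069 = 0.4154

0.415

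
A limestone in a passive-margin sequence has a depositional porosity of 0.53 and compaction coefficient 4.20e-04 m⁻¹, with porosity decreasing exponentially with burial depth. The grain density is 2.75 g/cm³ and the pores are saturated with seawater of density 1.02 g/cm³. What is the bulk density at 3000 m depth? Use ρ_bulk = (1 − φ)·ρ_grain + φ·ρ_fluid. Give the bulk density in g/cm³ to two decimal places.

Working in km (1 km = 1000 m; k in km⁻¹ = k in m⁻¹ × 1000):
Porosity at depth: φ = 0.53·exp(−0.42×3) = 0.53×0.2837 = 0.1503
Bulk density: ρ_b = (1−φ)ρ_g + φ·ρ_f = 0.8497×2.75 + 0.1503×1.02
       = 2.337 + 0.153 = 2.490 g/cm³

2.49 g/cm³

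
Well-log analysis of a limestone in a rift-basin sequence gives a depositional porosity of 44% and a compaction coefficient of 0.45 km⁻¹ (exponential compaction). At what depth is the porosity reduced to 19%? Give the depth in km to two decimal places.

Invert Athy's law: Z = ln(phi₀/phi) / β
Z = ln(0.44/0.19) / 0.45 = ln(2.316) / 0.45 = 0.8398 / 0.45 = 1.866 km

1.87 km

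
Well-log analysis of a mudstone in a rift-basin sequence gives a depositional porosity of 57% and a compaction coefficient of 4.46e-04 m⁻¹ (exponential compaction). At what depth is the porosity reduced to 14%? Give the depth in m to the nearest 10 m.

Working in km (1 km = 1000 m; c in km⁻¹ = c in m⁻¹ × 1000):
Invert Athy's law: d = ln(phi₀/phi) / c
d = ln(0.57/0.14) / 0.446 = ln(4.071) / 0.446 = 1.4040 / 0.446 = 3.148 km

3150 m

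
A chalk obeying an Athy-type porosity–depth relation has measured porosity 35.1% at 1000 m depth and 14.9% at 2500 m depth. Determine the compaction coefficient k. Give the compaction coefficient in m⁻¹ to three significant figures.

0.000571 m⁻¹

Working in km (1 km = 1000 m; k in km⁻¹ = k in m⁻¹ × 1000):
Athy: phi(Z) = phi₀ e^(−kZ) ⇒ phi₁/phi₂ = e^{k(Z₂−Z₁)} ⇒ k = ln(phi₁/phi₂)/(Z₂−Z₁)
k = ln(0.351/0.149) / (2.5 − 1) = ln(2.356) / 1.5 = 0.8568 / 1.5 = 0.5712 km⁻¹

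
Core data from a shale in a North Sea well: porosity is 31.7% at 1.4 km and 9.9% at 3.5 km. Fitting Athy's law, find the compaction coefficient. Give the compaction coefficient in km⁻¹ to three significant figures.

0.554 km⁻¹

Athy: phi(z) = phi₀ e^(−kz) ⇒ phi₁/phi₂ = e^{k(z₂−z₁)} ⇒ k = ln(phi₁/phi₂)/(z₂−z₁)
k = ln(0.317/0.099) / (3.5 − 1.4) = ln(3.202) / 2.1 = 1.1638 / 2.1 = 0.5542 km⁻¹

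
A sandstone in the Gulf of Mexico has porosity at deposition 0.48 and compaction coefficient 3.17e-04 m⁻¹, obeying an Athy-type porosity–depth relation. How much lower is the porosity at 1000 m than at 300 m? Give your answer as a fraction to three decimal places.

Working in km (1 km = 1000 m; c in km⁻¹ = c in m⁻¹ × 1000):
φ(0.3) = 0.48·e^(−0.317×0.3) = 0.4365
φ(1) = 0.48·e^(−0.317×1) = 0.3496
Δφ = 0.4365 − 0.3496 = 0.0869

0.087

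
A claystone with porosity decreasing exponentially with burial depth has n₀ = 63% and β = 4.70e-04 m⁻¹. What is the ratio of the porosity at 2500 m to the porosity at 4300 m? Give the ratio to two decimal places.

Working in km (1 km = 1000 m; β in km⁻¹ = β in m⁻¹ × 1000):
n(z₁)/n(z₂) = e^(−β·z₁)/e^(−β·z₂) = e^{β(z₂−z₁)}
= exp(0.47 × 1.8) = exp(0.846) = 2.3303

2.33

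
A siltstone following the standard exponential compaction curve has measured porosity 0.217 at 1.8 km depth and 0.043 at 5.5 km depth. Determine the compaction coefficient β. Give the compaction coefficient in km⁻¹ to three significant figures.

0.437 km⁻¹

Athy: phi(z) = phi₀ e^(−βz) ⇒ phi₁/phi₂ = e^{β(z₂−z₁)} ⇒ β = ln(phi₁/phi₂)/(z₂−z₁)
β = ln(0.217/0.043) / (5.5 − 1.8) = ln(5.047) / 3.7 = 1.6187 / 3.7 = 0.4375 km⁻¹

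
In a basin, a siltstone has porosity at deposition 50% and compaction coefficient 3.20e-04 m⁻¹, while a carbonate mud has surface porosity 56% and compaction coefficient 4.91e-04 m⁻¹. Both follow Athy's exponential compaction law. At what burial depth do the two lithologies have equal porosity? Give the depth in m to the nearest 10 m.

Working in km (1 km = 1000 m; β in km⁻¹ = β in m⁻¹ × 1000):
Set n₀ₐ e^(−βₐz) = n₀ᵦ e^(−βᵦz) ⇒ ln(n₀ₐ/n₀ᵦ) = (βₐ − βᵦ)·z
z = ln(0.5/0.56) / (0.32 − 0.491) = -0.1133 / -0.171 = 0.663 km

660 m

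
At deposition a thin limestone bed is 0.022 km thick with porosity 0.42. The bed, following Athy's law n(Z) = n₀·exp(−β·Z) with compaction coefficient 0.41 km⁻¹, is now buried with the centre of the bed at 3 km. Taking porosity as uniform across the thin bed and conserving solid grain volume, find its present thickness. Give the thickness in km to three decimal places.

Porosity at 3 km: n = 0.42·exp(−0.41×3) = 0.1228
Solid-volume conservation: h(1−n) = h₀(1−n₀) ⇒ h = h₀·(1−n₀)/(1−n)
h = 0.022 × (1 − 0.42)/(1 − 0.1228) = 0.022 × 0.6612 = 0.0145 km

0.015 km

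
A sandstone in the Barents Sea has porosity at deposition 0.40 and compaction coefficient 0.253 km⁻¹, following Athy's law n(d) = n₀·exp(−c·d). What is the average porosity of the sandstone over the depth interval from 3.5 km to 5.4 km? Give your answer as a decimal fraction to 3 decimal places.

⟨n⟩ = (1/(d₂−d₁)) ∫ n₀ e^(−cd) dd = n₀·(e^(−c·d₁) − e^(−c·d₂)) / (c·(d₂−d₁))
e^(−0.253×3.5) = 0.4125; e^(−0.253×5.4) = 0.2551
⟨n⟩ = 0.4 × (0.4125 − 0.2551) / (0.253 × 1.9) = 0.4 × 0.3275 = 0.1310

0.131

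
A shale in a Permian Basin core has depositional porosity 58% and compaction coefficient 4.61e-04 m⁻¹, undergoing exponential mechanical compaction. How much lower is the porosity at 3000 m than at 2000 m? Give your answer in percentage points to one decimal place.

Working in km (1 km = 1000 m; k in km⁻¹ = k in m⁻¹ × 1000):
n(2) = 0.58·e^(−0.461×2) = 0.2307
n(3) = 0.58·e^(−0.461×3) = 0.1455
Δn = 0.2307 − 0.1455 = 0.0852

8.5 percentage points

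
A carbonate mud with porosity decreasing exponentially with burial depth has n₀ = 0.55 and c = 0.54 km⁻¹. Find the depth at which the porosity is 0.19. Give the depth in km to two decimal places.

Invert Athy's law: Z = ln(n₀/n) / c
Z = ln(0.55/0.19) / 0.54 = ln(2.895) / 0.54 = 1.0629 / 0.54 = 1.968 km

1.97 km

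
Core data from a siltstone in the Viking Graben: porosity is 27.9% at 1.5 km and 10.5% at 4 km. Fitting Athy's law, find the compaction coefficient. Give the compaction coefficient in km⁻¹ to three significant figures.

Athy: φ(Z) = φ₀ e^(−kZ) ⇒ φ₁/φ₂ = e^{k(Z₂−Z₁)} ⇒ k = ln(φ₁/φ₂)/(Z₂−Z₁)
k = ln(0.279/0.105) / (4 − 1.5) = ln(2.657) / 2.5 = 0.9773 / 2.5 = 0.3909 km⁻¹

0.391 km⁻¹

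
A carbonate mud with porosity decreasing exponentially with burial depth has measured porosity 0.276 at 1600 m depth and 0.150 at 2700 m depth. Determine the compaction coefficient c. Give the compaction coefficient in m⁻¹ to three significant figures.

Working in km (1 km = 1000 m; c in km⁻¹ = c in m⁻¹ × 1000):
Athy: phi(Z) = phi₀ e^(−cZ) ⇒ phi₁/phi₂ = e^{c(Z₂−Z₁)} ⇒ c = ln(phi₁/phi₂)/(Z₂−Z₁)
c = ln(0.276/0.15) / (2.7 − 1.6) = ln(1.84) / 1.1 = 0.6098 / 1.1 = 0.5543 km⁻¹

0.000554 m⁻¹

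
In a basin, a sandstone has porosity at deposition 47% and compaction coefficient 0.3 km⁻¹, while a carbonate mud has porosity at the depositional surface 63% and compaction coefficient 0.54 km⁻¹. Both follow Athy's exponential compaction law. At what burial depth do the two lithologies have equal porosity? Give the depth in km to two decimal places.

1.22 km

Set phi₀ₐ e^(−βₐz) = phi₀ᵦ e^(−βᵦz) ⇒ ln(phi₀ₐ/phi₀ᵦ) = (βₐ − βᵦ)·z
z = ln(0.47/0.63) / (0.3 − 0.54) = -0.2930 / -0.24 = 1.221 km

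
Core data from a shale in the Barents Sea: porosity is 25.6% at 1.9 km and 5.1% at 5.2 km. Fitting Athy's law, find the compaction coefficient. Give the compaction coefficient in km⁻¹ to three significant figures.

0.489 km⁻¹

Athy: phi(Z) = phi₀ e^(−kZ) ⇒ phi₁/phi₂ = e^{k(Z₂−Z₁)} ⇒ k = ln(phi₁/phi₂)/(Z₂−Z₁)
k = ln(0.256/0.051) / (5.2 − 1.9) = ln(5.02) / 3.3 = 1.6134 / 3.3 = 0.4889 km⁻¹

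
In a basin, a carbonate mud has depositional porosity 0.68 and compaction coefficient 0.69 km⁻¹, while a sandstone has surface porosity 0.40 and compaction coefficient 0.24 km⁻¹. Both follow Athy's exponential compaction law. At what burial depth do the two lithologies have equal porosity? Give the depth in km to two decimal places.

1.18 km

Set φ₀ₐ e^(−βₐZ) = φ₀ᵦ e^(−βᵦZ) ⇒ ln(φ₀ₐ/φ₀ᵦ) = (βₐ − βᵦ)·Z
Z = ln(0.68/0.4) / (0.69 − 0.24) = 0.5306 / 0.45 = 1.179 km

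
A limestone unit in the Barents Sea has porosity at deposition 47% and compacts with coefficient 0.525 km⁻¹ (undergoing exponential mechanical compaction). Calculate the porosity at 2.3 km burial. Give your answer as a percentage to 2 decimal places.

φ = φ₀·exp(−β·Z) = 0.47 × exp(−0.525 × 2.3) = 0.47 × exp(−1.208)
  = 0.47 × 0.2989 = 0.1405

14.05%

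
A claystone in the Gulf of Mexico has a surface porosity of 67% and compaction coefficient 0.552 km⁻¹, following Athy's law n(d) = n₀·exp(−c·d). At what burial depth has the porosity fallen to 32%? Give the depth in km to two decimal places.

Invert Athy's law: d = ln(n₀/n) / c
d = ln(0.67/0.32) / 0.552 = ln(2.094) / 0.552 = 0.7390 / 0.552 = 1.339 km

1.34 km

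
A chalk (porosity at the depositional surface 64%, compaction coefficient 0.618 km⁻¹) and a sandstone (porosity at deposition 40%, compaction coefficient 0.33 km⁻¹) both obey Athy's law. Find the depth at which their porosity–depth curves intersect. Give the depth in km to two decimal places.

1.63 km

Set φ₀ₐ e^(−kₐz) = φ₀ᵦ e^(−kᵦz) ⇒ ln(φ₀ₐ/φ₀ᵦ) = (kₐ − kᵦ)·z
z = ln(0.64/0.4) / (0.618 − 0.33) = 0.4700 / 0.288 = 1.632 km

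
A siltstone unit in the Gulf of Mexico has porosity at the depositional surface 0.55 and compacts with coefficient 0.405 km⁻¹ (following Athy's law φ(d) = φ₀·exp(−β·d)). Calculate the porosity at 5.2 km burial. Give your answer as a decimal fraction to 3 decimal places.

φ = φ₀·exp(−β·d) = 0.55 × exp(−0.405 × 5.2) = 0.55 × exp(−2.106)
  = 0.55 × 0.1217 = 0.0669

0.067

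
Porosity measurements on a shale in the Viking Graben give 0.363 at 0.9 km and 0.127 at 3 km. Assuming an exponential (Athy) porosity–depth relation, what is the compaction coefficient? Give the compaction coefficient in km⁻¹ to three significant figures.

Athy: phi(z) = phi₀ e^(−βz) ⇒ phi₁/phi₂ = e^{β(z₂−z₁)} ⇒ β = ln(phi₁/phi₂)/(z₂−z₁)
β = ln(0.363/0.127) / (3 − 0.9) = ln(2.858) / 2.1 = 1.0502 / 2.1 = 0.5001 km⁻¹

0.500 km⁻¹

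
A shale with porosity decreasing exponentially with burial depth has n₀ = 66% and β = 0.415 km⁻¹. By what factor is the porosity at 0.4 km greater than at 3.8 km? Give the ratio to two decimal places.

n(d₁)/n(d₂) = e^(−β·d₁)/e^(−β·d₂) = e^{β(d₂−d₁)}
= exp(0.415 × 3.4) = exp(1.411) = 4.1001

4.10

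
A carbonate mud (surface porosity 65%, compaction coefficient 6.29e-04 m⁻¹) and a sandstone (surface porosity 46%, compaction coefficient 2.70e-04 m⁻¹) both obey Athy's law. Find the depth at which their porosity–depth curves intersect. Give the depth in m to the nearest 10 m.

960 m

Working in km (1 km = 1000 m; c in km⁻¹ = c in m⁻¹ × 1000):
Set phi₀ₐ e^(−cₐZ) = phi₀ᵦ e^(−cᵦZ) ⇒ ln(phi₀ₐ/phi₀ᵦ) = (cₐ − cᵦ)·Z
Z = ln(0.65/0.46) / (0.629 − 0.27) = 0.3457 / 0.359 = 0.963 km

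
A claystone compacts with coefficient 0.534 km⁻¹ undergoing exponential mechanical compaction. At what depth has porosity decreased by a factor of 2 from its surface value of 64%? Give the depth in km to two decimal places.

φ/φ₀ = 1/2 ⇒ exp(−c·z) = 1/2 ⇒ z = ln(2) / c
z = 0.6931 / 0.534 = 1.298 km

1.30 km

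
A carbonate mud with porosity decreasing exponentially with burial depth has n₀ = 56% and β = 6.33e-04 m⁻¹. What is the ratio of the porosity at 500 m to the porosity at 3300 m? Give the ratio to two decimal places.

5.88

Working in km (1 km = 1000 m; β in km⁻¹ = β in m⁻¹ × 1000):
n(z₁)/n(z₂) = e^(−β·z₁)/e^(−β·z₂) = e^{β(z₂−z₁)}
= exp(0.633 × 2.8) = exp(1.772) = 5.8850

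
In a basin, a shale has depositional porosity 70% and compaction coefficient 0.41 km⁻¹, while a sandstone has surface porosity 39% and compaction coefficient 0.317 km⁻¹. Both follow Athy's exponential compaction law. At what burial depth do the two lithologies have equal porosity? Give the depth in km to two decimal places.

Set n₀ₐ e^(−cₐZ) = n₀ᵦ e^(−cᵦZ) ⇒ ln(n₀ₐ/n₀ᵦ) = (cₐ − cᵦ)·Z
Z = ln(0.7/0.39) / (0.41 − 0.317) = 0.5849 / 0.093 = 6.290 km

6.29 km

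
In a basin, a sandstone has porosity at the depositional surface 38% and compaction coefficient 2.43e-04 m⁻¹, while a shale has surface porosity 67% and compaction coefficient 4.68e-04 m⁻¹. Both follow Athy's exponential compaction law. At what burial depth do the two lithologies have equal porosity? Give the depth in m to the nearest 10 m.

2520 m

Working in km (1 km = 1000 m; β in km⁻¹ = β in m⁻¹ × 1000):
Set phi₀ₐ e^(−βₐz) = phi₀ᵦ e^(−βᵦz) ⇒ ln(phi₀ₐ/phi₀ᵦ) = (βₐ − βᵦ)·z
z = ln(0.38/0.67) / (0.243 − 0.468) = -0.5671 / -0.225 = 2.520 km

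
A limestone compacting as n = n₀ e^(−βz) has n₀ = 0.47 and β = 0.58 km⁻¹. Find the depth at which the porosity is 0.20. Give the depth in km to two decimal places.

Invert Athy's law: z = ln(n₀/n) / β
z = ln(0.47/0.2) / 0.58 = ln(2.35) / 0.58 = 0.8544 / 0.58 = 1.473 km

1.47 km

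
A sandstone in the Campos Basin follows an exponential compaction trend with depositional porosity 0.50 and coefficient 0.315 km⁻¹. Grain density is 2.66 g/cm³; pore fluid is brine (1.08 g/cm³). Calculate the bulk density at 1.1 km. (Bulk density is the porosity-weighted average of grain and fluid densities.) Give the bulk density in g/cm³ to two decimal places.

2.10 g/cm³

Porosity at depth: φ = 0.5·exp(−0.315×1.1) = 0.5×0.7072 = 0.3536
Bulk density: ρ_b = (1−φ)ρ_g + φ·ρ_f = 0.6464×2.66 + 0.3536×1.08
       = 1.719 + 0.382 = 2.101 g/cm³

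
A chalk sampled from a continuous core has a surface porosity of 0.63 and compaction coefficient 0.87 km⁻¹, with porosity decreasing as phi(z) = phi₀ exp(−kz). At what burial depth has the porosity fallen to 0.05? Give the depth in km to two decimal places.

Invert Athy's law: z = ln(phi₀/phi) / k
z = ln(0.63/0.05) / 0.87 = ln(12.6) / 0.87 = 2.5337 / 0.87 = 2.912 km

2.91 km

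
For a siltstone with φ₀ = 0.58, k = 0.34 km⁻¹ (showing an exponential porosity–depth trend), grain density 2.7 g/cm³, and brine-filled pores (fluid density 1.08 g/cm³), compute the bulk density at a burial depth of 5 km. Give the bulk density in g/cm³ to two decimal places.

2.53 g/cm³

Porosity at depth: φ = 0.58·exp(−0.34×5) = 0.58×0.1827 = 0.1060
Bulk density: ρ_b = (1−φ)ρ_g + φ·ρ_f = 0.8940×2.7 + 0.1060×1.08
       = 2.414 + 0.114 = 2.528 g/cm³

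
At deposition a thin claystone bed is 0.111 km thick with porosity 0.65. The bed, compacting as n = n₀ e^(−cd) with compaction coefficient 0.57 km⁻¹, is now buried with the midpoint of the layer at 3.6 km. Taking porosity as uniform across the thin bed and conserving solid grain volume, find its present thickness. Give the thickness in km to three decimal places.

Porosity at 3.6 km: n = 0.65·exp(−0.57×3.6) = 0.0835
Solid-volume conservation: h(1−n) = h₀(1−n₀) ⇒ h = h₀·(1−n₀)/(1−n)
h = 0.111 × (1 − 0.65)/(1 − 0.0835) = 0.111 × 0.3819 = 0.0424 km

0.042 km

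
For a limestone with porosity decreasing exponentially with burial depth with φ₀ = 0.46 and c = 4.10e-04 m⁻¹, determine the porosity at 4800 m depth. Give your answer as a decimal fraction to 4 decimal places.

Working in km (1 km = 1000 m; c in km⁻¹ = c in m⁻¹ × 1000):
φ = φ₀·exp(−c·z) = 0.46 × exp(−0.41 × 4.8) = 0.46 × exp(−1.968)
  = 0.46 × 0.1397 = 0.0643

0.0643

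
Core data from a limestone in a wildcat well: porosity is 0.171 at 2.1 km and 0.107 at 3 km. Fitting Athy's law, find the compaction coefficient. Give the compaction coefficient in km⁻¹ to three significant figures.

Athy: φ(d) = φ₀ e^(−kd) ⇒ φ₁/φ₂ = e^{k(d₂−d₁)} ⇒ k = ln(φ₁/φ₂)/(d₂−d₁)
k = ln(0.171/0.107) / (3 − 2.1) = ln(1.598) / 0.9 = 0.4688 / 0.9 = 0.5209 km⁻¹

0.521 km⁻¹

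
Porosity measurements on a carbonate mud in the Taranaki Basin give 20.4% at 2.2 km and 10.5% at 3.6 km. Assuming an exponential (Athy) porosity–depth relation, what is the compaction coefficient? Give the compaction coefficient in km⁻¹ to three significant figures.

0.474 km⁻¹

Athy: phi(z) = phi₀ e^(−βz) ⇒ phi₁/phi₂ = e^{β(z₂−z₁)} ⇒ β = ln(phi₁/phi₂)/(z₂−z₁)
β = ln(0.204/0.105) / (3.6 − 2.2) = ln(1.943) / 1.4 = 0.6642 / 1.4 = 0.4744 km⁻¹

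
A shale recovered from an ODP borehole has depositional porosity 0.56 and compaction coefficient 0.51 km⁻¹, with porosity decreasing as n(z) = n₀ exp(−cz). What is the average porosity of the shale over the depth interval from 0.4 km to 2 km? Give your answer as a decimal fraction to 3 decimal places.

0.312

⟨n⟩ = (1/(z₂−z₁)) ∫ n₀ e^(−cz) dz = n₀·(e^(−c·z₁) − e^(−c·z₂)) / (c·(z₂−z₁))
e^(−0.51×0.4) = 0.8155; e^(−0.51×2) = 0.3606
⟨n⟩ = 0.56 × (0.8155 − 0.3606) / (0.51 × 1.6) = 0.56 × 0.5574 = 0.3122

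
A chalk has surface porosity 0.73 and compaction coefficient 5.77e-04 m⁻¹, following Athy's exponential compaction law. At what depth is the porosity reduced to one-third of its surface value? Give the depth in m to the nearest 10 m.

Working in km (1 km = 1000 m; k in km⁻¹ = k in m⁻¹ × 1000):
n/n₀ = 1/3 ⇒ exp(−k·z) = 1/3 ⇒ z = ln(3) / k
z = 1.0986 / 0.577 = 1.904 km

1900 m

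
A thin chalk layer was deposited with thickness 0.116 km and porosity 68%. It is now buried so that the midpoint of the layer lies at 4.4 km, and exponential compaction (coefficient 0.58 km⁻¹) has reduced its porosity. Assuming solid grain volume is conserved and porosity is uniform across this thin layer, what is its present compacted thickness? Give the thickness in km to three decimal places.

Porosity at 4.4 km: phi = 0.68·exp(−0.58×4.4) = 0.0530
Solid-volume conservation: h(1−phi) = h₀(1−phi₀) ⇒ h = h₀·(1−phi₀)/(1−phi)
h = 0.116 × (1 − 0.68)/(1 − 0.0530) = 0.116 × 0.3379 = 0.0392 km

0.039 km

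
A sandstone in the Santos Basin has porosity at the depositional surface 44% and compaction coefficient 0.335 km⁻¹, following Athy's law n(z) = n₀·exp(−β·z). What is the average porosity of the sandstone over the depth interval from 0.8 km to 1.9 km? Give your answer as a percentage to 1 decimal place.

28.2%

⟨n⟩ = (1/(z₂−z₁)) ∫ n₀ e^(−βz) dz = n₀·(e^(−β·z₁) − e^(−β·z₂)) / (β·(z₂−z₁))
e^(−0.335×0.8) = 0.7649; e^(−0.335×1.9) = 0.5291
⟨n⟩ = 0.44 × (0.7649 − 0.5291) / (0.335 × 1.1) = 0.44 × 0.6398 = 0.2815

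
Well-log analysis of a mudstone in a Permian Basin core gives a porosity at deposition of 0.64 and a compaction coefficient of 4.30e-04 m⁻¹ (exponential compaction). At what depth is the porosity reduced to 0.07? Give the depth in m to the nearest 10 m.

Working in km (1 km = 1000 m; β in km⁻¹ = β in m⁻¹ × 1000):
Invert Athy's law: Z = ln(n₀/n) / β
Z = ln(0.64/0.07) / 0.43 = ln(9.143) / 0.43 = 2.2130 / 0.43 = 5.146 km

5150 m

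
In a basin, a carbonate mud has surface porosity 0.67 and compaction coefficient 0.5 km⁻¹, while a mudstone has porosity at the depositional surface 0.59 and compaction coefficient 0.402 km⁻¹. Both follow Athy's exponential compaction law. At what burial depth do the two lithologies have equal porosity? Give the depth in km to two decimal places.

Set phi₀ₐ e^(−kₐZ) = phi₀ᵦ e^(−kᵦZ) ⇒ ln(phi₀ₐ/phi₀ᵦ) = (kₐ − kᵦ)·Z
Z = ln(0.67/0.59) / (0.5 − 0.402) = 0.1272 / 0.098 = 1.298 km

1.30 km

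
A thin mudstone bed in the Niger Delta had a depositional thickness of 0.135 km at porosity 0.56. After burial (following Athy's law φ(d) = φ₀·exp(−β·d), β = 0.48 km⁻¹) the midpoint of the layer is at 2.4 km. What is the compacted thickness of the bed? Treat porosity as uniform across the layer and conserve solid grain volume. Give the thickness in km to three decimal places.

0.072 km

Porosity at 2.4 km: φ = 0.56·exp(−0.48×2.4) = 0.1770
Solid-volume conservation: h(1−φ) = h₀(1−φ₀) ⇒ h = h₀·(1−φ₀)/(1−φ)
h = 0.135 × (1 − 0.56)/(1 − 0.1770) = 0.135 × 0.5346 = 0.0722 km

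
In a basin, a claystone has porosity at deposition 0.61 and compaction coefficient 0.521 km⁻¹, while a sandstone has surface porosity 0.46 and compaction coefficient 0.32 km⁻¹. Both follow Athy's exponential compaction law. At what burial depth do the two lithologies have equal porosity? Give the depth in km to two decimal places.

Set n₀ₐ e^(−βₐd) = n₀ᵦ e^(−βᵦd) ⇒ ln(n₀ₐ/n₀ᵦ) = (βₐ − βᵦ)·d
d = ln(0.61/0.46) / (0.521 − 0.32) = 0.2822 / 0.201 = 1.404 km

1.40 km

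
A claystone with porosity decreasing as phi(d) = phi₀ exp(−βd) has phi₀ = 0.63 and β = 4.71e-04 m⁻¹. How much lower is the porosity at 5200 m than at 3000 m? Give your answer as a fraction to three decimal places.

0.099

Working in km (1 km = 1000 m; β in km⁻¹ = β in m⁻¹ × 1000):
phi(3) = 0.63·e^(−0.471×3) = 0.1533
phi(5.2) = 0.63·e^(−0.471×5.2) = 0.0544
Δphi = 0.1533 − 0.0544 = 0.0989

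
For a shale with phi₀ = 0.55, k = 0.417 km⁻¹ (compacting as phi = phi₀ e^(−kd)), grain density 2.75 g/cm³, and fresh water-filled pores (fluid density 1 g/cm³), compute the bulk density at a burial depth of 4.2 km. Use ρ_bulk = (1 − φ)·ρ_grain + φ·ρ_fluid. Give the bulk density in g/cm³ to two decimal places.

Porosity at depth: phi = 0.55·exp(−0.417×4.2) = 0.55×0.1735 = 0.0954
Bulk density: ρ_b = (1−phi)ρ_g + phi·ρ_f = 0.9046×2.75 + 0.0954×1
       = 2.488 + 0.095 = 2.583 g/cm³

2.58 g/cm³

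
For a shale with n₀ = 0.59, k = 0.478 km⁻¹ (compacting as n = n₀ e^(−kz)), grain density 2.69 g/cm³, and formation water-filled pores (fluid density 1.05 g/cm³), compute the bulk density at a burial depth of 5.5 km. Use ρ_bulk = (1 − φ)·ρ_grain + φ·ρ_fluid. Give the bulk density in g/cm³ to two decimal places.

Porosity at depth: n = 0.59·exp(−0.478×5.5) = 0.59×0.0722 = 0.0426
Bulk density: ρ_b = (1−n)ρ_g + n·ρ_f = 0.9574×2.69 + 0.0426×1.05
       = 2.575 + 0.045 = 2.620 g/cm³

2.62 g/cm³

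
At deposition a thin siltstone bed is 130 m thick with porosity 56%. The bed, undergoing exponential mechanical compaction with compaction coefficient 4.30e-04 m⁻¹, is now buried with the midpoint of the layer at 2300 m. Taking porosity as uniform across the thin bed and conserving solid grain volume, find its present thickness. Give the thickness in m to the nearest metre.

Working in km (1 km = 1000 m; k in km⁻¹ = k in m⁻¹ × 1000):
Porosity at 2.3 km: n = 0.56·exp(−0.43×2.3) = 0.2083
Solid-volume conservation: h(1−n) = h₀(1−n₀) ⇒ h = h₀·(1−n₀)/(1−n)
h = 0.13 × (1 − 0.56)/(1 − 0.2083) = 0.13 × 0.5558 = 0.0722 km

72 m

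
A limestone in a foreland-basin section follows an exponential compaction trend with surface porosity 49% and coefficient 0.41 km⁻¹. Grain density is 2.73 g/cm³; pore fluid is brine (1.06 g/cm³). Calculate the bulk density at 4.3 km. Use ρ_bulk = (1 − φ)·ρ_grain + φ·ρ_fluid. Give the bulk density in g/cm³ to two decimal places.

Porosity at depth: n = 0.49·exp(−0.41×4.3) = 0.49×0.1715 = 0.0840
Bulk density: ρ_b = (1−n)ρ_g + n·ρ_f = 0.9160×2.73 + 0.0840×1.06
       = 2.501 + 0.089 = 2.590 g/cm³

2.59 g/cm³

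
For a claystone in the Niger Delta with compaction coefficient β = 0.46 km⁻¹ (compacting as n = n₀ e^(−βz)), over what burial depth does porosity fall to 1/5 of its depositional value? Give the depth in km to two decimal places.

n/n₀ = 1/5 ⇒ exp(−β·z) = 1/5 ⇒ z = ln(5) / β
z = 1.6094 / 0.46 = 3.499 km

3.50 km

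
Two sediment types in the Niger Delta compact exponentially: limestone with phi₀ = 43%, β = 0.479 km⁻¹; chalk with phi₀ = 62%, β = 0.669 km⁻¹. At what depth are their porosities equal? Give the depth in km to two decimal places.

Set phi₀ₐ e^(−βₐZ) = phi₀ᵦ e^(−βᵦZ) ⇒ ln(phi₀ₐ/phi₀ᵦ) = (βₐ − βᵦ)·Z
Z = ln(0.43/0.62) / (0.479 − 0.669) = -0.3659 / -0.19 = 1.926 km

1.93 km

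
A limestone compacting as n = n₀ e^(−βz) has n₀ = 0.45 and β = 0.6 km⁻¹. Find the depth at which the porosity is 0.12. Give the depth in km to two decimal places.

2.20 km

Invert Athy's law: z = ln(n₀/n) / β
z = ln(0.45/0.12) / 0.6 = ln(3.75) / 0.6 = 1.3218 / 0.6 = 2.203 km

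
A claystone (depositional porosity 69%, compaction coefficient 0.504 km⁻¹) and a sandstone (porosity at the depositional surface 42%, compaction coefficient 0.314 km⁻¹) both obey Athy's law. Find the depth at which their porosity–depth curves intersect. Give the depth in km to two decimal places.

2.61 km

Set phi₀ₐ e^(−βₐZ) = phi₀ᵦ e^(−βᵦZ) ⇒ ln(phi₀ₐ/phi₀ᵦ) = (βₐ − βᵦ)·Z
Z = ln(0.69/0.42) / (0.504 − 0.314) = 0.4964 / 0.19 = 2.613 km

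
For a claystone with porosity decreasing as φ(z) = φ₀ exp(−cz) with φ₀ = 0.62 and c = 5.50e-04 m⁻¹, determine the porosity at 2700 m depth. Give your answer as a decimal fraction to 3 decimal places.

0.140

Working in km (1 km = 1000 m; c in km⁻¹ = c in m⁻¹ × 1000):
φ = φ₀·exp(−c·z) = 0.62 × exp(−0.55 × 2.7) = 0.62 × exp(−1.485)
  = 0.62 × 0.2265 = 0.1404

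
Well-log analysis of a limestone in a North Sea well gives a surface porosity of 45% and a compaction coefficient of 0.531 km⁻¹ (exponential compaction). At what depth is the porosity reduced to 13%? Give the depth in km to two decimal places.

Invert Athy's law: d = ln(n₀/n) / β
d = ln(0.45/0.13) / 0.531 = ln(3.462) / 0.531 = 1.2417 / 0.531 = 2.338 km

2.34 km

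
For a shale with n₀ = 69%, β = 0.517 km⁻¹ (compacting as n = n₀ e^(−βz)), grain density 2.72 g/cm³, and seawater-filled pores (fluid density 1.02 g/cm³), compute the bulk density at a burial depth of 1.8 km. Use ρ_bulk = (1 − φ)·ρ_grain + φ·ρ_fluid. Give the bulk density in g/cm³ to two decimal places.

Porosity at depth: n = 0.69·exp(−0.517×1.8) = 0.69×0.3943 = 0.2721
Bulk density: ρ_b = (1−n)ρ_g + n·ρ_f = 0.7279×2.72 + 0.2721×1.02
       = 1.980 + 0.278 = 2.257 g/cm³

2.26 g/cm³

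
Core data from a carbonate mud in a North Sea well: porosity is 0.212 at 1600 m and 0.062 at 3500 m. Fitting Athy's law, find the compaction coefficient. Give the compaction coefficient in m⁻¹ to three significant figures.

0.000647 m⁻¹

Working in km (1 km = 1000 m; c in km⁻¹ = c in m⁻¹ × 1000):
Athy: φ(d) = φ₀ e^(−cd) ⇒ φ₁/φ₂ = e^{c(d₂−d₁)} ⇒ c = ln(φ₁/φ₂)/(d₂−d₁)
c = ln(0.212/0.062) / (3.5 − 1.6) = ln(3.419) / 1.9 = 1.2295 / 1.9 = 0.6471 km⁻¹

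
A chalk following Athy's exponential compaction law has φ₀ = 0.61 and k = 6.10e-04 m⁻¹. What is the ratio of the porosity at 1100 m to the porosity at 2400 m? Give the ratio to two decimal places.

Working in km (1 km = 1000 m; k in km⁻¹ = k in m⁻¹ × 1000):
φ(z₁)/φ(z₂) = e^(−k·z₁)/e^(−k·z₂) = e^{k(z₂−z₁)}
= exp(0.61 × 1.3) = exp(0.793) = 2.2100

2.21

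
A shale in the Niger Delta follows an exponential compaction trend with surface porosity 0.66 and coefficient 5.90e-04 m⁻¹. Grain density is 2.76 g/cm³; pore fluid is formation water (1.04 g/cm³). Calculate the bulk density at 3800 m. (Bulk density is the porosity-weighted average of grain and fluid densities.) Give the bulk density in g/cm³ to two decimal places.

2.64 g/cm³

Working in km (1 km = 1000 m; k in km⁻¹ = k in m⁻¹ × 1000):
Porosity at depth: phi = 0.66·exp(−0.59×3.8) = 0.66×0.1062 = 0.0701
Bulk density: ρ_b = (1−phi)ρ_g + phi·ρ_f = 0.9299×2.76 + 0.0701×1.04
       = 2.566 + 0.073 = 2.639 g/cm³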